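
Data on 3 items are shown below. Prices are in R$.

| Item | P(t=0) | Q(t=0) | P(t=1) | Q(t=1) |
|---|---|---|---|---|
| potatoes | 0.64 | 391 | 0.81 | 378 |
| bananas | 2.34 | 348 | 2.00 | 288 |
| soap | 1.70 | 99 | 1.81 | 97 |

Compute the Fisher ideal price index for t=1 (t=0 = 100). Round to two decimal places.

Laspeyres component (base-period weights):
ΣP(t=1)Q(t=0) = 0.81×391 + 2.00×348 + 1.81×99 = 316.71 + 696 + 179.19 = 1191.9
ΣP(t=0)Q(t=0) = 0.64×391 + 2.34×348 + 1.70×99 = 250.24 + 814.32 + 168.3 = 1232.86
L = 1191.9 / 1232.86 × 100 = 96.6776
Paasche component (current-period weights):
ΣP(t=1)Q(t=1) = 0.81×378 + 2.00×288 + 1.81×97 = 306.18 + 576 + 175.57 = 1057.75
ΣP(t=0)Q(t=1) = 0.64×378 + 2.34×288 + 1.70×97 = 241.92 + 673.92 + 164.9 = 1080.74
P = 1057.75 / 1080.74 × 100 = 97.8728
Fisher = √(L × P) = √(96.6776 × 97.8728) = 97.2734

97.27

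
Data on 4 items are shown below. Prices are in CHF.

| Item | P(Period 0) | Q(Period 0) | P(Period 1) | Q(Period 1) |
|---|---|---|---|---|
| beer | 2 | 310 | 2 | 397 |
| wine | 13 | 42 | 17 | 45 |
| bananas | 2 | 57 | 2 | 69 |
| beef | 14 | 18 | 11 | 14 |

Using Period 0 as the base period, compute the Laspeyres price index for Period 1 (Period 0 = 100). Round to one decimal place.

Laspeyres price index uses base-period quantities as weights.
ΣP(Period 1)·Q(Period 0) = 2×310 + 17×42 + 2×57 + 11×18 = 620 + 714 + 114 + 198 = 1646
ΣP(Period 0)·Q(Period 0) = 2×310 + 13×42 + 2×57 + 14×18 = 620 + 546 + 114 + 252 = 1532
Index = 1646 / 1532 × 100 = 107.4413

107.4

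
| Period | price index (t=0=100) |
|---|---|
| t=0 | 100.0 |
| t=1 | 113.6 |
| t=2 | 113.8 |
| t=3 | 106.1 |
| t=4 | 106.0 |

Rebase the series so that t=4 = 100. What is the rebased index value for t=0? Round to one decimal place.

Rebased(t=0) = 100.0 / 106.0 × 100 = 94.3396

94.3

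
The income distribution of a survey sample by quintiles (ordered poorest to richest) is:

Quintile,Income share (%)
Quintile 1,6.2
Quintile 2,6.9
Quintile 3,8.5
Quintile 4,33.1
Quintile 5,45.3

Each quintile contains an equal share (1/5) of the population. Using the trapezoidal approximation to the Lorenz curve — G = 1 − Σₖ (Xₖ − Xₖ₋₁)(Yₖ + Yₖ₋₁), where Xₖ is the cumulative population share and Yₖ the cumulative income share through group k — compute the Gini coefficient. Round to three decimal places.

Cumulative income shares Yₖ: 0.0620, 0.1310, 0.2160, 0.5470, 1.0000
Σ (Xₖ−Xₖ₋₁)(Yₖ+Yₖ₋₁) = (1/5)(0.0620+0.0000) + (1/5)(0.1310+0.0620) + (1/5)(0.2160+0.1310) + (1/5)(0.5470+0.2160) + (1/5)(1.0000+0.5470)
  = 0.0124 + 0.0386 + 0.0694 + 0.1526 + 0.3094 = 0.5824
G = 1 − 0.5824 = 0.4176

0.418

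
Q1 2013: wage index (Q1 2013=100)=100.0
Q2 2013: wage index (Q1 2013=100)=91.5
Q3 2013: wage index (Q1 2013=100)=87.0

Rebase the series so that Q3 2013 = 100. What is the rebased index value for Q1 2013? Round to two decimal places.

Rebased(Q1 2013) = 100.0 / 87.0 × 100 = 114.9425

114.94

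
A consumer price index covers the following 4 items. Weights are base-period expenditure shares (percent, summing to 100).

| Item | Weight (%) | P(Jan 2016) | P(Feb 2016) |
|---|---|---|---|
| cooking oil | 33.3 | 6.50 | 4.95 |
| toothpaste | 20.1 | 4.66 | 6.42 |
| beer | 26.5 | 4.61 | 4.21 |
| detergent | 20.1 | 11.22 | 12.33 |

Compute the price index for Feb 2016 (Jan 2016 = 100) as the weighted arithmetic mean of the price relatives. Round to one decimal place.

cooking oil: 33.3 × (4.95/6.50) = 33.3 × 0.761538 = 25.3592
toothpaste: 20.1 × (6.42/4.66) = 20.1 × 1.377682 = 27.6914
beer: 26.5 × (4.21/4.61) = 26.5 × 0.913232 = 24.2007
detergent: 20.1 × (12.33/11.22) = 20.1 × 1.098930 = 22.0885
Index = Σ wᵢ·(p₁ᵢ/p₀ᵢ) = 25.3592 + 27.6914 + 24.2007 + 22.0885 = 99.3398

99.3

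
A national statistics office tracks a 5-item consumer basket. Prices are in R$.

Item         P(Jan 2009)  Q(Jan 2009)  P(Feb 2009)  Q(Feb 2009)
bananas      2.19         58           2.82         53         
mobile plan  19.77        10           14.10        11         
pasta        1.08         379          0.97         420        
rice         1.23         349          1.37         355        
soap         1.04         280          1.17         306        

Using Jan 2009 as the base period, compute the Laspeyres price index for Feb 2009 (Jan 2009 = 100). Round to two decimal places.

Laspeyres price index uses base-period quantities as weights.
ΣP(Feb 2009)·Q(Jan 2009) = 2.82×58 + 14.10×10 + 0.97×379 + 1.37×349 + 1.17×280 = 163.56 + 141 + 367.63 + 478.13 + 327.6 = 1477.92
ΣP(Jan 2009)·Q(Jan 2009) = 2.19×58 + 19.77×10 + 1.08×379 + 1.23×349 + 1.04×280 = 127.02 + 197.7 + 409.32 + 429.27 + 291.2 = 1454.51
Index = 1477.92 / 1454.51 × 100 = 101.6095

101.61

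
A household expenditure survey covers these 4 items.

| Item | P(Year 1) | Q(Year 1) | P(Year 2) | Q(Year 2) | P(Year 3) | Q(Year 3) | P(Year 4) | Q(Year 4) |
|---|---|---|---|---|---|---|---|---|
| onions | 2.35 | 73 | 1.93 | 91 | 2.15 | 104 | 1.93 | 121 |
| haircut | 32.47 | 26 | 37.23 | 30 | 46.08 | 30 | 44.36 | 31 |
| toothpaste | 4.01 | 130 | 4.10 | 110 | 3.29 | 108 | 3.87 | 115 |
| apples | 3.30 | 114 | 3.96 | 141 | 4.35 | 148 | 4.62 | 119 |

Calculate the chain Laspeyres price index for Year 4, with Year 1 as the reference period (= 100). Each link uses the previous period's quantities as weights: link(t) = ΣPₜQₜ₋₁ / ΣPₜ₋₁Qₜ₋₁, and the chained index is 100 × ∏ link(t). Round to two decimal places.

Link Year 1→Year 2:
ΣP(Year 2)Q(Year 1) = 1.93×73 + 37.23×26 + 4.10×130 + 3.96×114 = 140.89 + 967.98 + 533 + 451.44 = 2093.31
ΣP(Year 1)Q(Year 1) = 2.35×73 + 32.47×26 + 4.01×130 + 3.30×114 = 171.55 + 844.22 + 521.3 + 376.2 = 1913.27
link = 2093.31/1913.27 = 1.094101
Link Year 2→Year 3:
ΣP(Year 3)Q(Year 2) = 2.15×91 + 46.08×30 + 3.29×110 + 4.35×141 = 195.65 + 1382.4 + 361.9 + 613.35 = 2553.3
ΣP(Year 2)Q(Year 2) = 1.93×91 + 37.23×30 + 4.10×110 + 3.96×141 = 175.63 + 1116.9 + 451 + 558.36 = 2301.89
link = 2553.3/2301.89 = 1.109219
Link Year 3→Year 4:
ΣP(Year 4)Q(Year 3) = 1.93×104 + 44.36×30 + 3.87×108 + 4.62×148 = 200.72 + 1330.8 + 417.96 + 683.76 = 2633.24
ΣP(Year 3)Q(Year 3) = 2.15×104 + 46.08×30 + 3.29×108 + 4.35×148 = 223.6 + 1382.4 + 355.32 + 643.8 = 2605.12
link = 2633.24/2605.12 = 1.010794
Chained index = 100 × 1.094101 × 1.109219 × 1.010794 = 122.6697

122.67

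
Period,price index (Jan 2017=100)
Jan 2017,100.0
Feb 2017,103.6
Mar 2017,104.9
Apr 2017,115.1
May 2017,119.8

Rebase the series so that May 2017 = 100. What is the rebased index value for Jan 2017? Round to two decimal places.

83.47

Rebased(Jan 2017) = 100.0 / 119.8 × 100 = 83.4725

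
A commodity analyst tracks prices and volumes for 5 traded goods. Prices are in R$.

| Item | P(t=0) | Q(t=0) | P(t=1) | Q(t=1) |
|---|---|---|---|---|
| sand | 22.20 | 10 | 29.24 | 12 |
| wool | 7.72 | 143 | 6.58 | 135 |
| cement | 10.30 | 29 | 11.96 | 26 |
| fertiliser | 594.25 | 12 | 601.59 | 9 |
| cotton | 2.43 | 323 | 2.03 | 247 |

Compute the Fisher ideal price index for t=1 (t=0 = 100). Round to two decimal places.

99.16

Laspeyres component (base-period weights):
ΣP(t=1)Q(t=0) = 29.24×10 + 6.58×143 + 11.96×29 + 601.59×12 + 2.03×323 = 292.4 + 940.94 + 346.84 + 7219.08 + 655.69 = 9454.95
ΣP(t=0)Q(t=0) = 22.20×10 + 7.72×143 + 10.30×29 + 594.25×12 + 2.43×323 = 222 + 1103.96 + 298.7 + 7131 + 784.89 = 9540.55
L = 9454.95 / 9540.55 × 100 = 99.1028
Paasche component (current-period weights):
ΣP(t=1)Q(t=1) = 29.24×12 + 6.58×135 + 11.96×26 + 601.59×9 + 2.03×247 = 350.88 + 888.3 + 310.96 + 5414.31 + 501.41 = 7465.86
ΣP(t=0)Q(t=1) = 22.20×12 + 7.72×135 + 10.30×26 + 594.25×9 + 2.43×247 = 266.4 + 1042.2 + 267.8 + 5348.25 + 600.21 = 7524.86
P = 7465.86 / 7524.86 × 100 = 99.2159
Fisher = √(L × P) = √(99.1028 × 99.2159) = 99.1593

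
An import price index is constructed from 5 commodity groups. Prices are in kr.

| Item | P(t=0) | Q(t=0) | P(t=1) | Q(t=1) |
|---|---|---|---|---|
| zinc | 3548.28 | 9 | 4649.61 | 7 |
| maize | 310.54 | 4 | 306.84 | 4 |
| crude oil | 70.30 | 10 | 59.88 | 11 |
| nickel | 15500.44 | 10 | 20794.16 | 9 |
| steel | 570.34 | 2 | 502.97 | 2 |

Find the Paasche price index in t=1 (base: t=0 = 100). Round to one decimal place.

132.9

Paasche price index uses current-period quantities as weights.
ΣP(t=1)·Q(t=1) = 4649.61×7 + 306.84×4 + 59.88×11 + 20794.16×9 + 502.97×2 = 32547.27 + 1227.36 + 658.68 + 187147.44 + 1005.94 = 222586.69
ΣP(t=0)·Q(t=1) = 3548.28×7 + 310.54×4 + 70.30×11 + 15500.44×9 + 570.34×2 = 24837.96 + 1242.16 + 773.3 + 139503.96 + 1140.68 = 167498.06
Index = 222586.69 / 167498.06 × 100 = 132.8891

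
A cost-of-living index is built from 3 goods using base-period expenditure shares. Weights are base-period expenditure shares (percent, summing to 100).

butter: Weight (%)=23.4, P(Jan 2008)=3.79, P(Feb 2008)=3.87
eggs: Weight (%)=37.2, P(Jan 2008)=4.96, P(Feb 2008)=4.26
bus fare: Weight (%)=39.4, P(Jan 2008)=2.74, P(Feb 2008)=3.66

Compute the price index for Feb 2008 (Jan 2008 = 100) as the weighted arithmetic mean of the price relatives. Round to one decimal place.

108.5

butter: 23.4 × (3.87/3.79) = 23.4 × 1.021108 = 23.8939
eggs: 37.2 × (4.26/4.96) = 37.2 × 0.858871 = 31.9500
bus fare: 39.4 × (3.66/2.74) = 39.4 × 1.335766 = 52.6292
Index = Σ wᵢ·(p₁ᵢ/p₀ᵢ) = 23.8939 + 31.9500 + 52.6292 = 108.4731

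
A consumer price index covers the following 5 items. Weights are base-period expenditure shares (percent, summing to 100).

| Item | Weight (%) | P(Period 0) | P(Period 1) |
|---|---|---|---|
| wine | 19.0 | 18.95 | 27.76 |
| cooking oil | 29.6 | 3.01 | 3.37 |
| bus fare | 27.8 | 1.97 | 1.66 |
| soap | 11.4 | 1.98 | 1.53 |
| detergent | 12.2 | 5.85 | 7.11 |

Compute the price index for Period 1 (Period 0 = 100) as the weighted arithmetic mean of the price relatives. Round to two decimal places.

wine: 19.0 × (27.76/18.95) = 19.0 × 1.464908 = 27.8332
cooking oil: 29.6 × (3.37/3.01) = 29.6 × 1.119601 = 33.1402
bus fare: 27.8 × (1.66/1.97) = 27.8 × 0.842640 = 23.4254
soap: 11.4 × (1.53/1.98) = 11.4 × 0.772727 = 8.8091
detergent: 12.2 × (7.11/5.85) = 12.2 × 1.215385 = 14.8277
Index = Σ wᵢ·(p₁ᵢ/p₀ᵢ) = 27.8332 + 33.1402 + 23.4254 + 8.8091 + 14.8277 = 108.0356

108.04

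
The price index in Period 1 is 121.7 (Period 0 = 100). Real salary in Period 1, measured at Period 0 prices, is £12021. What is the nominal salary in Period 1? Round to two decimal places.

14629.56

Nominal = Real × (Index/100) = 12021 × (121.7/100)
        = 12021 × 1.217 = 14629.5570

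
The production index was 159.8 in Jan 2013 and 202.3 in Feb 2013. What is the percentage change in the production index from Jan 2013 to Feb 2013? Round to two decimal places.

Change = (202.3 − 159.8) / 159.8 × 100
       = 42.5 / 159.8 × 100 = 26.5957%

26.60%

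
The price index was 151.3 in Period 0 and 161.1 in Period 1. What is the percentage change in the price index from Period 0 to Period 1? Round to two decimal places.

6.48%

Change = (161.1 − 151.3) / 151.3 × 100
       = 9.8 / 151.3 × 100 = 6.4772%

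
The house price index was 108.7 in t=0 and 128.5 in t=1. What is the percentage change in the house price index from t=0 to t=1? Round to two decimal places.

18.22%

Change = (128.5 − 108.7) / 108.7 × 100
       = 19.8 / 108.7 × 100 = 18.2153%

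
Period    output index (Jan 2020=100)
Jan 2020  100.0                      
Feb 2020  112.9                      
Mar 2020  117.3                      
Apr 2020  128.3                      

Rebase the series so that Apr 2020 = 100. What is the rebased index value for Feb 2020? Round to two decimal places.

88.00

Rebased(Feb 2020) = 112.9 / 128.3 × 100 = 87.9969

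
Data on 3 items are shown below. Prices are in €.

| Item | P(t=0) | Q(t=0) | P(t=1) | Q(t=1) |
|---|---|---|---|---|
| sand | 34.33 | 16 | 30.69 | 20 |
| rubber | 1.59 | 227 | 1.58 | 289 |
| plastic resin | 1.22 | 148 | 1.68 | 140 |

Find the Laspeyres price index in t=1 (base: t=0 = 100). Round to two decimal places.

100.69

Laspeyres price index uses base-period quantities as weights.
ΣP(t=1)·Q(t=0) = 30.69×16 + 1.58×227 + 1.68×148 = 491.04 + 358.66 + 248.64 = 1098.34
ΣP(t=0)·Q(t=0) = 34.33×16 + 1.59×227 + 1.22×148 = 549.28 + 360.93 + 180.56 = 1090.77
Index = 1098.34 / 1090.77 × 100 = 100.6940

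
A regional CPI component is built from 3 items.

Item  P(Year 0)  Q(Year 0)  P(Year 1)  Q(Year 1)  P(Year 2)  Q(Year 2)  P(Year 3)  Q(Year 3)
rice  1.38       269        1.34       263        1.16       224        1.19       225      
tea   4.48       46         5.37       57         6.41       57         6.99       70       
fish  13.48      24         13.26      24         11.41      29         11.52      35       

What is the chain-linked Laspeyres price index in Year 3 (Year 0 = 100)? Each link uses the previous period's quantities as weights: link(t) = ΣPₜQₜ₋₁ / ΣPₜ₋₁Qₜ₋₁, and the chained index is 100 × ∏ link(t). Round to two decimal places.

Link Year 0→Year 1:
ΣP(Year 1)Q(Year 0) = 1.34×269 + 5.37×46 + 13.26×24 = 360.46 + 247.02 + 318.24 = 925.72
ΣP(Year 0)Q(Year 0) = 1.38×269 + 4.48×46 + 13.48×24 = 371.22 + 206.08 + 323.52 = 900.82
link = 925.72/900.82 = 1.027641
Link Year 1→Year 2:
ΣP(Year 2)Q(Year 1) = 1.16×263 + 6.41×57 + 11.41×24 = 305.08 + 365.37 + 273.84 = 944.29
ΣP(Year 1)Q(Year 1) = 1.34×263 + 5.37×57 + 13.26×24 = 352.42 + 306.09 + 318.24 = 976.75
link = 944.29/976.75 = 0.966767
Link Year 2→Year 3:
ΣP(Year 3)Q(Year 2) = 1.19×224 + 6.99×57 + 11.52×29 = 266.56 + 398.43 + 334.08 = 999.07
ΣP(Year 2)Q(Year 2) = 1.16×224 + 6.41×57 + 11.41×29 = 259.84 + 365.37 + 330.89 = 956.1
link = 999.07/956.1 = 1.044943
Chained index = 100 × 1.027641 × 0.966767 × 1.044943 = 103.8141

103.81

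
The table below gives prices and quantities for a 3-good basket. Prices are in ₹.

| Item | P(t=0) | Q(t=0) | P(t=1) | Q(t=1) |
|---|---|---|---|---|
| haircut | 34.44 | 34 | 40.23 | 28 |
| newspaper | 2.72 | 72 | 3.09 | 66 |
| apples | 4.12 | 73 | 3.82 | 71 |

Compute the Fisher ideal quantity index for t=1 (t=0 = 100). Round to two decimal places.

85.91

Laspeyres component (base-period weights):
ΣP(t=0)Q(t=1) = 34.44×28 + 2.72×66 + 4.12×71 = 964.32 + 179.52 + 292.52 = 1436.36
ΣP(t=0)Q(t=0) = 34.44×34 + 2.72×72 + 4.12×73 = 1170.96 + 195.84 + 300.76 = 1667.56
L = 1436.36 / 1667.56 × 100 = 86.1354
Paasche component (current-period weights):
ΣP(t=1)Q(t=1) = 40.23×28 + 3.09×66 + 3.82×71 = 1126.44 + 203.94 + 271.22 = 1601.6
ΣP(t=1)Q(t=0) = 40.23×34 + 3.09×72 + 3.82×73 = 1367.82 + 222.48 + 278.86 = 1869.16
P = 1601.6 / 1869.16 × 100 = 85.6855
Fisher = √(L × P) = √(86.1354 × 85.6855) = 85.9102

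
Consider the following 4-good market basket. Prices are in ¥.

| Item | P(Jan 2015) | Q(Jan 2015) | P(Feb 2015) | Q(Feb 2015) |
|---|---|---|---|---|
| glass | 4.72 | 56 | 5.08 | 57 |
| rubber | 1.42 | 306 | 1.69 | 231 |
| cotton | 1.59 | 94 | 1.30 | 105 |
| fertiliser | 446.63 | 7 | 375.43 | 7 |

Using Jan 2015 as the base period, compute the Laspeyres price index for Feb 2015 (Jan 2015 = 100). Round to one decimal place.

89.4

Laspeyres price index uses base-period quantities as weights.
ΣP(Feb 2015)·Q(Jan 2015) = 5.08×56 + 1.69×306 + 1.30×94 + 375.43×7 = 284.48 + 517.14 + 122.2 + 2628.01 = 3551.83
ΣP(Jan 2015)·Q(Jan 2015) = 4.72×56 + 1.42×306 + 1.59×94 + 446.63×7 = 264.32 + 434.52 + 149.46 + 3126.41 = 3974.71
Index = 3551.83 / 3974.71 × 100 = 89.3607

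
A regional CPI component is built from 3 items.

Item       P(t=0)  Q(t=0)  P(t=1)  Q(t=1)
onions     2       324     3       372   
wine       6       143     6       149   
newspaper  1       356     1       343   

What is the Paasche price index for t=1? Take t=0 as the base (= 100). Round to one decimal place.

118.8

Paasche price index uses current-period quantities as weights.
ΣP(t=1)·Q(t=1) = 3×372 + 6×149 + 1×343 = 1116 + 894 + 343 = 2353
ΣP(t=0)·Q(t=1) = 2×372 + 6×149 + 1×343 = 744 + 894 + 343 = 1981
Index = 2353 / 1981 × 100 = 118.7784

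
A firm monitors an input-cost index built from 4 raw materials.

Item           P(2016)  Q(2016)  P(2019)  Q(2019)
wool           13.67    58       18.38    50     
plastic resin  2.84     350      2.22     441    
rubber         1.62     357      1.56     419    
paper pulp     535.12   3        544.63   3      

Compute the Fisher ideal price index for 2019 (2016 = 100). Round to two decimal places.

Laspeyres component (base-period weights):
ΣP(2019)Q(2016) = 18.38×58 + 2.22×350 + 1.56×357 + 544.63×3 = 1066.04 + 777 + 556.92 + 1633.89 = 4033.85
ΣP(2016)Q(2016) = 13.67×58 + 2.84×350 + 1.62×357 + 535.12×3 = 792.86 + 994 + 578.34 + 1605.36 = 3970.56
L = 4033.85 / 3970.56 × 100 = 101.5940
Paasche component (current-period weights):
ΣP(2019)Q(2019) = 18.38×50 + 2.22×441 + 1.56×419 + 544.63×3 = 919 + 979.02 + 653.64 + 1633.89 = 4185.55
ΣP(2016)Q(2019) = 13.67×50 + 2.84×441 + 1.62×419 + 535.12×3 = 683.5 + 1252.44 + 678.78 + 1605.36 = 4220.08
P = 4185.55 / 4220.08 × 100 = 99.1818
Fisher = √(L × P) = √(101.5940 × 99.1818) = 100.3806

100.38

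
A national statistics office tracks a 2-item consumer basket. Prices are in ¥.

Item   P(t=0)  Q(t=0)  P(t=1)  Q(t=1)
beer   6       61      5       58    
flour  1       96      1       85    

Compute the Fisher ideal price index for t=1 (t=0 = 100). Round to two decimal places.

86.70

Laspeyres component (base-period weights):
ΣP(t=1)Q(t=0) = 5×61 + 1×96 = 305 + 96 = 401
ΣP(t=0)Q(t=0) = 6×61 + 1×96 = 366 + 96 = 462
L = 401 / 462 × 100 = 86.7965
Paasche component (current-period weights):
ΣP(t=1)Q(t=1) = 5×58 + 1×85 = 290 + 85 = 375
ΣP(t=0)Q(t=1) = 6×58 + 1×85 = 348 + 85 = 433
P = 375 / 433 × 100 = 86.6051
Fisher = √(L × P) = √(86.7965 × 86.6051) = 86.7008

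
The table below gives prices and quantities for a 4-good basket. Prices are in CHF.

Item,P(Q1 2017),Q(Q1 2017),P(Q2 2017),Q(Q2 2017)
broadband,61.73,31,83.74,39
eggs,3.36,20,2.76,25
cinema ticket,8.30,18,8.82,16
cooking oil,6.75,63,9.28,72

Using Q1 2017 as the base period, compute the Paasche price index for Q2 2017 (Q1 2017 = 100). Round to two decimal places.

133.24

Paasche price index uses current-period quantities as weights.
ΣP(Q2 2017)·Q(Q2 2017) = 83.74×39 + 2.76×25 + 8.82×16 + 9.28×72 = 3265.86 + 69 + 141.12 + 668.16 = 4144.14
ΣP(Q1 2017)·Q(Q2 2017) = 61.73×39 + 3.36×25 + 8.30×16 + 6.75×72 = 2407.47 + 84 + 132.8 + 486 = 3110.27
Index = 4144.14 / 3110.27 × 100 = 133.2405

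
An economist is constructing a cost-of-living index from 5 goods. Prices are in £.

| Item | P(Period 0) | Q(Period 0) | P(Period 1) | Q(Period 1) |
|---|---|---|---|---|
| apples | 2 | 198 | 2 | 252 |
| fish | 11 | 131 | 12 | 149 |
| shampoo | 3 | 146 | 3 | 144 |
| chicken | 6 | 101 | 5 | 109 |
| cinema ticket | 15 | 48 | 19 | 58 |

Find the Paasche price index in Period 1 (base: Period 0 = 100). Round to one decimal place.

106.6

Paasche price index uses current-period quantities as weights.
ΣP(Period 1)·Q(Period 1) = 2×252 + 12×149 + 3×144 + 5×109 + 19×58 = 504 + 1788 + 432 + 545 + 1102 = 4371
ΣP(Period 0)·Q(Period 1) = 2×252 + 11×149 + 3×144 + 6×109 + 15×58 = 504 + 1639 + 432 + 654 + 870 = 4099
Index = 4371 / 4099 × 100 = 106.6358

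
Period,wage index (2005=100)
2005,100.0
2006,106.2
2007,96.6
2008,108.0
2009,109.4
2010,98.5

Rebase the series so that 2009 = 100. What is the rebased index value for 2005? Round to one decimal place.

91.4

Rebased(2005) = 100.0 / 109.4 × 100 = 91.4077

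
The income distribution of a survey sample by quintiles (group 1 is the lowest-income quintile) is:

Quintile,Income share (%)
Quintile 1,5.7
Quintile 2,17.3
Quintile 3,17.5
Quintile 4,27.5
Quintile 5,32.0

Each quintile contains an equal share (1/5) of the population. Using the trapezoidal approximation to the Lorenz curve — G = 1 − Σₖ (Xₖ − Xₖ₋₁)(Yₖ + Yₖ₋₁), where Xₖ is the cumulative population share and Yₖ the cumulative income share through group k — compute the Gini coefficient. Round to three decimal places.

Cumulative income shares Yₖ: 0.0570, 0.2300, 0.4050, 0.6800, 1.0000
Σ (Xₖ−Xₖ₋₁)(Yₖ+Yₖ₋₁) = (1/5)(0.0570+0.0000) + (1/5)(0.2300+0.0570) + (1/5)(0.4050+0.2300) + (1/5)(0.6800+0.4050) + (1/5)(1.0000+0.6800)
  = 0.0114 + 0.0574 + 0.1270 + 0.2170 + 0.3360 = 0.7488
G = 1 − 0.7488 = 0.2512

0.251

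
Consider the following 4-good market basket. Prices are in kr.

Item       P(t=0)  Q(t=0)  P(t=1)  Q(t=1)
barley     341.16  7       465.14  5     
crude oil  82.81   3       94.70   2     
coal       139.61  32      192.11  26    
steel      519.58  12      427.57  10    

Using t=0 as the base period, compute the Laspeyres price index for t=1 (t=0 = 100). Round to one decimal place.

111.1

Laspeyres price index uses base-period quantities as weights.
ΣP(t=1)·Q(t=0) = 465.14×7 + 94.70×3 + 192.11×32 + 427.57×12 = 3255.98 + 284.1 + 6147.52 + 5130.84 = 14818.44
ΣP(t=0)·Q(t=0) = 341.16×7 + 82.81×3 + 139.61×32 + 519.58×12 = 2388.12 + 248.43 + 4467.52 + 6234.96 = 13339.03
Index = 14818.44 / 13339.03 × 100 = 111.0908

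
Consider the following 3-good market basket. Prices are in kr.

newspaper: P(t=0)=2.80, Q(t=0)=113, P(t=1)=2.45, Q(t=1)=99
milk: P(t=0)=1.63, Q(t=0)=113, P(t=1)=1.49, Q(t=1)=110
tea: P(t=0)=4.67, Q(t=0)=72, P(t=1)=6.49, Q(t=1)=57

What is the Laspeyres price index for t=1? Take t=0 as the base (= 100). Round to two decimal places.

109.04

Laspeyres price index uses base-period quantities as weights.
ΣP(t=1)·Q(t=0) = 2.45×113 + 1.49×113 + 6.49×72 = 276.85 + 168.37 + 467.28 = 912.5
ΣP(t=0)·Q(t=0) = 2.80×113 + 1.63×113 + 4.67×72 = 316.4 + 184.19 + 336.24 = 836.83
Index = 912.5 / 836.83 × 100 = 109.0425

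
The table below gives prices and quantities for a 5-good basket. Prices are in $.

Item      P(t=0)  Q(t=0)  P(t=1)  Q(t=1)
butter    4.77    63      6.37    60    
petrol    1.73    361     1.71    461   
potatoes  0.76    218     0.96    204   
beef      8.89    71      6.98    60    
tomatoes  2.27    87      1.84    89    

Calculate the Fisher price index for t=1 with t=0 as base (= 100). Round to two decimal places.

98.43

Laspeyres component (base-period weights):
ΣP(t=1)Q(t=0) = 6.37×63 + 1.71×361 + 0.96×218 + 6.98×71 + 1.84×87 = 401.31 + 617.31 + 209.28 + 495.58 + 160.08 = 1883.56
ΣP(t=0)Q(t=0) = 4.77×63 + 1.73×361 + 0.76×218 + 8.89×71 + 2.27×87 = 300.51 + 624.53 + 165.68 + 631.19 + 197.49 = 1919.4
L = 1883.56 / 1919.4 × 100 = 98.1327
Paasche component (current-period weights):
ΣP(t=1)Q(t=1) = 6.37×60 + 1.71×461 + 0.96×204 + 6.98×60 + 1.84×89 = 382.2 + 788.31 + 195.84 + 418.8 + 163.76 = 1948.91
ΣP(t=0)Q(t=1) = 4.77×60 + 1.73×461 + 0.76×204 + 8.89×60 + 2.27×89 = 286.2 + 797.53 + 155.04 + 533.4 + 202.03 = 1974.2
P = 1948.91 / 1974.2 × 100 = 98.7190
Fisher = √(L × P) = √(98.1327 × 98.7190) = 98.4254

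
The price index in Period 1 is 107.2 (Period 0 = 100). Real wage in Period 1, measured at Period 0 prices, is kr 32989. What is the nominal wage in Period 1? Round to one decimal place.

Nominal = Real × (Index/100) = 32989 × (107.2/100)
        = 32989 × 1.072 = 35364.2080

35364.2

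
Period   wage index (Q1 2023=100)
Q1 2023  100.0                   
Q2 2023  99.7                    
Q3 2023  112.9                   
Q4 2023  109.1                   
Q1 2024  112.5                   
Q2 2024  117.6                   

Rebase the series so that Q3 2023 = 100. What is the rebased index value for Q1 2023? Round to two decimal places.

Rebased(Q1 2023) = 100.0 / 112.9 × 100 = 88.5740

88.57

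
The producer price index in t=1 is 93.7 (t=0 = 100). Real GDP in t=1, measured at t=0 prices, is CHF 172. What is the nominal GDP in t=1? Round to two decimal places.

Nominal = Real × (Index/100) = 172 × (93.7/100)
        = 172 × 0.937 = 161.1640

161.16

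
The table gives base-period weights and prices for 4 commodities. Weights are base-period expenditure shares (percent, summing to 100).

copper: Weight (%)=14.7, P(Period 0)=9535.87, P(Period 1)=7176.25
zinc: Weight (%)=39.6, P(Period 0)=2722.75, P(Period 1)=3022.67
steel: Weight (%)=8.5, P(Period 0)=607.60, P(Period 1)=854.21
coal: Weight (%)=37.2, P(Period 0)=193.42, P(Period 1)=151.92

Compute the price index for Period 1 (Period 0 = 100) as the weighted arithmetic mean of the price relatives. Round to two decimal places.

96.19

copper: 14.7 × (7176.25/9535.87) = 14.7 × 0.752553 = 11.0625
zinc: 39.6 × (3022.67/2722.75) = 39.6 × 1.110153 = 43.9621
steel: 8.5 × (854.21/607.60) = 8.5 × 1.405876 = 11.9499
coal: 37.2 × (151.92/193.42) = 37.2 × 0.785441 = 29.2184
Index = Σ wᵢ·(p₁ᵢ/p₀ᵢ) = 11.0625 + 43.9621 + 11.9499 + 29.2184 = 96.1930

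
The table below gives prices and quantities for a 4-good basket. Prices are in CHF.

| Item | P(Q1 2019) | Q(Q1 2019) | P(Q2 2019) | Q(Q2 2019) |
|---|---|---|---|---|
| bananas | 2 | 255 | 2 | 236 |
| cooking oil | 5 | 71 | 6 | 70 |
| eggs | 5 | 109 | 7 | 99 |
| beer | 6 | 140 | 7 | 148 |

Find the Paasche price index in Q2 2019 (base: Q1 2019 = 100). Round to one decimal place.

118.9

Paasche price index uses current-period quantities as weights.
ΣP(Q2 2019)·Q(Q2 2019) = 2×236 + 6×70 + 7×99 + 7×148 = 472 + 420 + 693 + 1036 = 2621
ΣP(Q1 2019)·Q(Q2 2019) = 2×236 + 5×70 + 5×99 + 6×148 = 472 + 350 + 495 + 888 = 2205
Index = 2621 / 2205 × 100 = 118.8662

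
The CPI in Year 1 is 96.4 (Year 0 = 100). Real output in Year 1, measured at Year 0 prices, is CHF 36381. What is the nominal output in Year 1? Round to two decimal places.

Nominal = Real × (Index/100) = 36381 × (96.4/100)
        = 36381 × 0.964 = 35071.2840

35071.28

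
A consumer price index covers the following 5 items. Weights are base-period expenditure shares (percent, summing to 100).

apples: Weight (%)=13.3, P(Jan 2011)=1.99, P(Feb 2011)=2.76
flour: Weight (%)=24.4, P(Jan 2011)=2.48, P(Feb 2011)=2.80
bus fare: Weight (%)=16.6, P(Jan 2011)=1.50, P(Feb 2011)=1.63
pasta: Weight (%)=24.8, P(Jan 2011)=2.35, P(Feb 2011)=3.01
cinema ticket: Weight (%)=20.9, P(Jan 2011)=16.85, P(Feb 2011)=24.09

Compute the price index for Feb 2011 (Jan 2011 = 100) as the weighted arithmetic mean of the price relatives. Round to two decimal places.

apples: 13.3 × (2.76/1.99) = 13.3 × 1.386935 = 18.4462
flour: 24.4 × (2.80/2.48) = 24.4 × 1.129032 = 27.5484
bus fare: 16.6 × (1.63/1.50) = 16.6 × 1.086667 = 18.0387
pasta: 24.8 × (3.01/2.35) = 24.8 × 1.280851 = 31.7651
cinema ticket: 20.9 × (24.09/16.85) = 20.9 × 1.429674 = 29.8802
Index = Σ wᵢ·(p₁ᵢ/p₀ᵢ) = 18.4462 + 27.5484 + 18.0387 + 31.7651 + 29.8802 = 125.6786

125.68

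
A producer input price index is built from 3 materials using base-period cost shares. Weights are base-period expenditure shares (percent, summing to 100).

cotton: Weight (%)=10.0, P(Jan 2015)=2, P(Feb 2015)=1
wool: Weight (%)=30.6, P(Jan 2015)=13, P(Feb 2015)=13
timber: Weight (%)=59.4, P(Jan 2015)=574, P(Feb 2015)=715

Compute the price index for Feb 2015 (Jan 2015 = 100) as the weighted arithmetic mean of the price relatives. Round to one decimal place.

cotton: 10.0 × (1/2) = 10.0 × 0.500000 = 5.0000
wool: 30.6 × (13/13) = 30.6 × 1.000000 = 30.6000
timber: 59.4 × (715/574) = 59.4 × 1.245645 = 73.9913
Index = Σ wᵢ·(p₁ᵢ/p₀ᵢ) = 5.0000 + 30.6000 + 73.9913 = 109.5913

109.6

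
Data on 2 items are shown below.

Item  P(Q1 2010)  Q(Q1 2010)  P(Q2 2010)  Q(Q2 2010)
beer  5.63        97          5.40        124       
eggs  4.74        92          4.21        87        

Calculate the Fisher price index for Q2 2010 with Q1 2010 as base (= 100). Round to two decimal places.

93.02

Laspeyres component (base-period weights):
ΣP(Q2 2010)Q(Q1 2010) = 5.40×97 + 4.21×92 = 523.8 + 387.32 = 911.12
ΣP(Q1 2010)Q(Q1 2010) = 5.63×97 + 4.74×92 = 546.11 + 436.08 = 982.19
L = 911.12 / 982.19 × 100 = 92.7641
Paasche component (current-period weights):
ΣP(Q2 2010)Q(Q2 2010) = 5.40×124 + 4.21×87 = 669.6 + 366.27 = 1035.87
ΣP(Q1 2010)Q(Q2 2010) = 5.63×124 + 4.74×87 = 698.12 + 412.38 = 1110.5
P = 1035.87 / 1110.5 × 100 = 93.2796
Fisher = √(L × P) = √(92.7641 × 93.2796) = 93.0215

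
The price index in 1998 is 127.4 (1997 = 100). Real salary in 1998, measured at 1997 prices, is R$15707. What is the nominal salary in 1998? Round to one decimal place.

20010.7

Nominal = Real × (Index/100) = 15707 × (127.4/100)
        = 15707 × 1.274 = 20010.7180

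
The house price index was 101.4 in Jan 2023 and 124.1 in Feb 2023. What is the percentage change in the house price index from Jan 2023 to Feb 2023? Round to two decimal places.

Change = (124.1 − 101.4) / 101.4 × 100
       = 22.7 / 101.4 × 100 = 22.3866%

22.39%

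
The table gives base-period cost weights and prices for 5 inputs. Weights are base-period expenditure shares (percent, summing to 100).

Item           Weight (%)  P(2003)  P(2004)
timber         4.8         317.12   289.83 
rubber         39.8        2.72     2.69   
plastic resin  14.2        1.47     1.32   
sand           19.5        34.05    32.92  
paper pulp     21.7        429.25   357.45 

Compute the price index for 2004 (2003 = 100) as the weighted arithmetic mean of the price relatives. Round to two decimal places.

timber: 4.8 × (289.83/317.12) = 4.8 × 0.913944 = 4.3869
rubber: 39.8 × (2.69/2.72) = 39.8 × 0.988971 = 39.3610
plastic resin: 14.2 × (1.32/1.47) = 14.2 × 0.897959 = 12.7510
sand: 19.5 × (32.92/34.05) = 19.5 × 0.966814 = 18.8529
paper pulp: 21.7 × (357.45/429.25) = 21.7 × 0.832732 = 18.0703
Index = Σ wᵢ·(p₁ᵢ/p₀ᵢ) = 4.3869 + 39.3610 + 12.7510 + 18.8529 + 18.0703 = 93.4221

93.42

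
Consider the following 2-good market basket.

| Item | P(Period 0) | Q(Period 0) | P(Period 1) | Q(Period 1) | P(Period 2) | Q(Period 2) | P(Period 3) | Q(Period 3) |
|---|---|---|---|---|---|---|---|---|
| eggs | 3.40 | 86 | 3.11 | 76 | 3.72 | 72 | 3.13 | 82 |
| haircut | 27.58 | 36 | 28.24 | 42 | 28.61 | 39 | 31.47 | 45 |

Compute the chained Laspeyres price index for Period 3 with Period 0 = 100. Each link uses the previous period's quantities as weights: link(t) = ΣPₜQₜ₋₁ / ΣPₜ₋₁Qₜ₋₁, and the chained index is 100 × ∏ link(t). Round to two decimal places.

109.46

Link Period 0→Period 1:
ΣP(Period 1)Q(Period 0) = 3.11×86 + 28.24×36 = 267.46 + 1016.64 = 1284.1
ΣP(Period 0)Q(Period 0) = 3.40×86 + 27.58×36 = 292.4 + 992.88 = 1285.28
link = 1284.1/1285.28 = 0.999082
Link Period 1→Period 2:
ΣP(Period 2)Q(Period 1) = 3.72×76 + 28.61×42 = 282.72 + 1201.62 = 1484.34
ΣP(Period 1)Q(Period 1) = 3.11×76 + 28.24×42 = 236.36 + 1186.08 = 1422.44
link = 1484.34/1422.44 = 1.043517
Link Period 2→Period 3:
ΣP(Period 3)Q(Period 2) = 3.13×72 + 31.47×39 = 225.36 + 1227.33 = 1452.69
ΣP(Period 2)Q(Period 2) = 3.72×72 + 28.61×39 = 267.84 + 1115.79 = 1383.63
link = 1452.69/1383.63 = 1.049912
Chained index = 100 × 0.999082 × 1.043517 × 1.049912 = 109.4595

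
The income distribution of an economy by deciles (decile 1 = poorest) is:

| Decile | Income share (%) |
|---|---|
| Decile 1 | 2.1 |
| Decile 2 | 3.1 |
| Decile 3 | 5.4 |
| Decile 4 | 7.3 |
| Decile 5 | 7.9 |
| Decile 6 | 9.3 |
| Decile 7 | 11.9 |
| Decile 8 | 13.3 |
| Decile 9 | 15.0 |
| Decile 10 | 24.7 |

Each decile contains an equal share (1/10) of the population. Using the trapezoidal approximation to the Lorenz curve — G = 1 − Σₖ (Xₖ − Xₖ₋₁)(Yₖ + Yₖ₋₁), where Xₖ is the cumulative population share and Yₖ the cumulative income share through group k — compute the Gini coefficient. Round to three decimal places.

Cumulative income shares Yₖ: 0.0210, 0.0520, 0.1060, 0.1790, 0.2580, 0.3510, 0.4700, 0.6030, 0.7530, 1.0000
Σ (Xₖ−Xₖ₋₁)(Yₖ+Yₖ₋₁) = (1/10)(0.0210+0.0000) + (1/10)(0.0520+0.0210) + (1/10)(0.1060+0.0520) + (1/10)(0.1790+0.1060) + (1/10)(0.2580+0.1790) + (1/10)(0.3510+0.2580) + (1/10)(0.4700+0.3510) + (1/10)(0.6030+0.4700) + (1/10)(0.7530+0.6030) + (1/10)(1.0000+0.7530)
  = 0.0021 + 0.0073 + 0.0158 + 0.0285 + 0.0437 + 0.0609 + 0.0821 + 0.1073 + 0.1356 + 0.1753 = 0.6586
G = 1 − 0.6586 = 0.3414

0.341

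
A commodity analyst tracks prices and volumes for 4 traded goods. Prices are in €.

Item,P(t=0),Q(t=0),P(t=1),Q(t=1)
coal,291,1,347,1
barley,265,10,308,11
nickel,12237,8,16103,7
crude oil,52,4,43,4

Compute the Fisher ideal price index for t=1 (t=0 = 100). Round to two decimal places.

Laspeyres component (base-period weights):
ΣP(t=1)Q(t=0) = 347×1 + 308×10 + 16103×8 + 43×4 = 347 + 3080 + 128824 + 172 = 132423
ΣP(t=0)Q(t=0) = 291×1 + 265×10 + 12237×8 + 52×4 = 291 + 2650 + 97896 + 208 = 101045
L = 132423 / 101045 × 100 = 131.0535
Paasche component (current-period weights):
ΣP(t=1)Q(t=1) = 347×1 + 308×11 + 16103×7 + 43×4 = 347 + 3388 + 112721 + 172 = 116628
ΣP(t=0)Q(t=1) = 291×1 + 265×11 + 12237×7 + 52×4 = 291 + 2915 + 85659 + 208 = 89073
P = 116628 / 89073 × 100 = 130.9353
Fisher = √(L × P) = √(131.0535 × 130.9353) = 130.9944

130.99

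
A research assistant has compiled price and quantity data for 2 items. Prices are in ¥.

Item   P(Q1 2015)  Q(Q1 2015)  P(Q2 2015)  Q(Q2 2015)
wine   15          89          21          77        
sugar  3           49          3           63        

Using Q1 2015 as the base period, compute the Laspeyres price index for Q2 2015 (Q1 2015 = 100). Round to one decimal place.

Laspeyres price index uses base-period quantities as weights.
ΣP(Q2 2015)·Q(Q1 2015) = 21×89 + 3×49 = 1869 + 147 = 2016
ΣP(Q1 2015)·Q(Q1 2015) = 15×89 + 3×49 = 1335 + 147 = 1482
Index = 2016 / 1482 × 100 = 136.0324

136.0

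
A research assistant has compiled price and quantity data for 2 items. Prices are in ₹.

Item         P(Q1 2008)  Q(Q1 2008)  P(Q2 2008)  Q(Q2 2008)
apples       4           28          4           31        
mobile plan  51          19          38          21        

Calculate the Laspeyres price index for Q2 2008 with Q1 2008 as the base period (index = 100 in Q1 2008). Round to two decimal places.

Laspeyres price index uses base-period quantities as weights.
ΣP(Q2 2008)·Q(Q1 2008) = 4×28 + 38×19 = 112 + 722 = 834
ΣP(Q1 2008)·Q(Q1 2008) = 4×28 + 51×19 = 112 + 969 = 1081
Index = 834 / 1081 × 100 = 77.1508

77.15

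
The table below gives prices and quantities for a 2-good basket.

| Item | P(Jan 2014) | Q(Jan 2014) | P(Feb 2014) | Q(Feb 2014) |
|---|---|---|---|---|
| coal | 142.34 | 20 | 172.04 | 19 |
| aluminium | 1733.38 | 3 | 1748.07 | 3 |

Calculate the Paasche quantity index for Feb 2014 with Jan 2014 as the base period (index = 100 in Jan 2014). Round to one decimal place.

98.0

Paasche quantity index uses current-period prices as weights.
ΣP(Feb 2014)·Q(Feb 2014) = 172.04×19 + 1748.07×3 = 3268.76 + 5244.21 = 8512.97
ΣP(Feb 2014)·Q(Jan 2014) = 172.04×20 + 1748.07×3 = 3440.8 + 5244.21 = 8685.01
Index = 8512.97 / 8685.01 × 100 = 98.0191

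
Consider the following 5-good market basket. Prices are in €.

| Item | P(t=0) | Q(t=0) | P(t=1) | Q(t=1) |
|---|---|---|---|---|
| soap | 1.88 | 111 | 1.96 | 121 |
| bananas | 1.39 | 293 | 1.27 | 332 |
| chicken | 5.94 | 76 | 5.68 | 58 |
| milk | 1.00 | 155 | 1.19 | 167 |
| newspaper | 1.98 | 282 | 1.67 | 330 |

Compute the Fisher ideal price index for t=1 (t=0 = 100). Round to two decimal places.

93.96

Laspeyres component (base-period weights):
ΣP(t=1)Q(t=0) = 1.96×111 + 1.27×293 + 5.68×76 + 1.19×155 + 1.67×282 = 217.56 + 372.11 + 431.68 + 184.45 + 470.94 = 1676.74
ΣP(t=0)Q(t=0) = 1.88×111 + 1.39×293 + 5.94×76 + 1.00×155 + 1.98×282 = 208.68 + 407.27 + 451.44 + 155 + 558.36 = 1780.75
L = 1676.74 / 1780.75 × 100 = 94.1592
Paasche component (current-period weights):
ΣP(t=1)Q(t=1) = 1.96×121 + 1.27×332 + 5.68×58 + 1.19×167 + 1.67×330 = 237.16 + 421.64 + 329.44 + 198.73 + 551.1 = 1738.07
ΣP(t=0)Q(t=1) = 1.88×121 + 1.39×332 + 5.94×58 + 1.00×167 + 1.98×330 = 227.48 + 461.48 + 344.52 + 167 + 653.4 = 1853.88
P = 1738.07 / 1853.88 × 100 = 93.7531
Fisher = √(L × P) = √(94.1592 × 93.7531) = 93.9559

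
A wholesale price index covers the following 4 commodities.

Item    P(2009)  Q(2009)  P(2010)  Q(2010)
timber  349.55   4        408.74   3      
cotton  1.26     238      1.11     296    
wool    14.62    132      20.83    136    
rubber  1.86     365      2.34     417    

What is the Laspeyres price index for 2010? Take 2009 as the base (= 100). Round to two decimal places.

Laspeyres price index uses base-period quantities as weights.
ΣP(2010)·Q(2009) = 408.74×4 + 1.11×238 + 20.83×132 + 2.34×365 = 1634.96 + 264.18 + 2749.56 + 854.1 = 5502.8
ΣP(2009)·Q(2009) = 349.55×4 + 1.26×238 + 14.62×132 + 1.86×365 = 1398.2 + 299.88 + 1929.84 + 678.9 = 4306.82
Index = 5502.8 / 4306.82 × 100 = 127.7694

127.77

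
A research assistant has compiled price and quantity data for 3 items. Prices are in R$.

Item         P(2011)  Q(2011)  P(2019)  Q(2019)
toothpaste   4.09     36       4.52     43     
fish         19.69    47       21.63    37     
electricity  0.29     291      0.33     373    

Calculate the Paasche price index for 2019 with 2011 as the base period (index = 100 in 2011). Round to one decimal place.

110.4

Paasche price index uses current-period quantities as weights.
ΣP(2019)·Q(2019) = 4.52×43 + 21.63×37 + 0.33×373 = 194.36 + 800.31 + 123.09 = 1117.76
ΣP(2011)·Q(2019) = 4.09×43 + 19.69×37 + 0.29×373 = 175.87 + 728.53 + 108.17 = 1012.57
Index = 1117.76 / 1012.57 × 100 = 110.3884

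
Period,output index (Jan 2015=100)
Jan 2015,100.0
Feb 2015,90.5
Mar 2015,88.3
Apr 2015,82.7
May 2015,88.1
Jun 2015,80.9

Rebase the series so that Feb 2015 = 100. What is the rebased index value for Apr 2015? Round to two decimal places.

Rebased(Apr 2015) = 82.7 / 90.5 × 100 = 91.3812

91.38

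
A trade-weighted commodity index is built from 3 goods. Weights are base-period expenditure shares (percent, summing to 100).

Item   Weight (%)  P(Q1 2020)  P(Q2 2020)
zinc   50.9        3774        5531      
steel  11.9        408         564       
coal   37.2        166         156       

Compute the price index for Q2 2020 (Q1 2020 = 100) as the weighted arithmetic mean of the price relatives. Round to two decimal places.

126.01

zinc: 50.9 × (5531/3774) = 50.9 × 1.465554 = 74.5967
steel: 11.9 × (564/408) = 11.9 × 1.382353 = 16.4500
coal: 37.2 × (156/166) = 37.2 × 0.939759 = 34.9590
Index = Σ wᵢ·(p₁ᵢ/p₀ᵢ) = 74.5967 + 16.4500 + 34.9590 = 126.0057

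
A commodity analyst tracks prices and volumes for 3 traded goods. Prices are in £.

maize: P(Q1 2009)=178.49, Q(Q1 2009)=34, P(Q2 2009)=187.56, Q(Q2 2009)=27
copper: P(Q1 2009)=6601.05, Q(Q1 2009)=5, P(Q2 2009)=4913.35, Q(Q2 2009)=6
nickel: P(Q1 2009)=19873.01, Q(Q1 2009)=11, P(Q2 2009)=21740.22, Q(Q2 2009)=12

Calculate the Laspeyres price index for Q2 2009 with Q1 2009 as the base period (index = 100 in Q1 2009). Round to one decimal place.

Laspeyres price index uses base-period quantities as weights.
ΣP(Q2 2009)·Q(Q1 2009) = 187.56×34 + 4913.35×5 + 21740.22×11 = 6377.04 + 24566.75 + 239142.42 = 270086.21
ΣP(Q1 2009)·Q(Q1 2009) = 178.49×34 + 6601.05×5 + 19873.01×11 = 6068.66 + 33005.25 + 218603.11 = 257677.02
Index = 270086.21 / 257677.02 × 100 = 104.8158

104.8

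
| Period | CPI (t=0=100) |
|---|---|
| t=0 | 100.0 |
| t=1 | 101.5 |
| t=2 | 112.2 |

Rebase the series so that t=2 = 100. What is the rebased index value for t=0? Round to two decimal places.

Rebased(t=0) = 100.0 / 112.2 × 100 = 89.1266

89.13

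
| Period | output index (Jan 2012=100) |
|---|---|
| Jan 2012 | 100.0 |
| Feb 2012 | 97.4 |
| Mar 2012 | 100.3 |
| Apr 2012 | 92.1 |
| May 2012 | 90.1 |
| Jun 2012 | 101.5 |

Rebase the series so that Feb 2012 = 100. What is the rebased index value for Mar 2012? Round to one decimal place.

Rebased(Mar 2012) = 100.3 / 97.4 × 100 = 102.9774

103.0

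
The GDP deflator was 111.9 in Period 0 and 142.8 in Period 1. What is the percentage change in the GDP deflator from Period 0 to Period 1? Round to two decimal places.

Change = (142.8 − 111.9) / 111.9 × 100
       = 30.9 / 111.9 × 100 = 27.6139%

27.61%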